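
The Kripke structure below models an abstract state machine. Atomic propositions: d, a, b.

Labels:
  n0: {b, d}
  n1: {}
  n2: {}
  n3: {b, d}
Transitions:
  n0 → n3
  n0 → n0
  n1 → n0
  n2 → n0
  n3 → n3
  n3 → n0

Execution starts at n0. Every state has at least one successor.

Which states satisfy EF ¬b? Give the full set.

{n1, n2}

States satisfying ¬b: {n1, n2}.
States satisfying EF ¬b: {n1, n2}.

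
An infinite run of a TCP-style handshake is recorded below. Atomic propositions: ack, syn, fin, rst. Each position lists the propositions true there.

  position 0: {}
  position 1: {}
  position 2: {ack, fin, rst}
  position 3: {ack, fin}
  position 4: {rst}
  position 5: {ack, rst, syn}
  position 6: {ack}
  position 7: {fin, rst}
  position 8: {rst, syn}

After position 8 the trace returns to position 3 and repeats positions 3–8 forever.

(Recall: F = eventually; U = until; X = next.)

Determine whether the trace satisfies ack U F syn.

Holds

Walking from position 0: F syn first holds at position 0, and ack holds at every earlier position along the way, so ack U F syn holds.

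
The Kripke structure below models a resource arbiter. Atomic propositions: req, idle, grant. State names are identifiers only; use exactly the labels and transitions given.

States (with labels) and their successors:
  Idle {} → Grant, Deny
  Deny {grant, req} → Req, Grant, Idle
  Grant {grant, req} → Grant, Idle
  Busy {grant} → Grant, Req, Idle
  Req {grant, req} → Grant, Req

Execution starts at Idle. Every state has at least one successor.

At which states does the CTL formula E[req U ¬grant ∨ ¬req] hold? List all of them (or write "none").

States satisfying req: {Deny, Grant, Req}.
States satisfying ¬grant ∨ ¬req: {Idle, Busy}.
States satisfying E[req U ¬grant ∨ ¬req]: {Idle, Deny, Grant, Busy, Req}.

{Idle, Deny, Grant, Busy, Req}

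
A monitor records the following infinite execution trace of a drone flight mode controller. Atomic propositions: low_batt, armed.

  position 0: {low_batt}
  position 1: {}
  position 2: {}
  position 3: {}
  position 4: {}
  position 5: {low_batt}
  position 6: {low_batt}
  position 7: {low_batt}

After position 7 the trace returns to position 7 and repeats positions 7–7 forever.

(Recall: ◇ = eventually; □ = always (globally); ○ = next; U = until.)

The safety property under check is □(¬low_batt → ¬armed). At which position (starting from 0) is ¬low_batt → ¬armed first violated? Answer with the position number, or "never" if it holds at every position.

never

¬low_batt → ¬armed holds at every position 0..7, and those are all the positions the trace ever visits, so the invariant □(¬low_batt → ¬armed) is never violated.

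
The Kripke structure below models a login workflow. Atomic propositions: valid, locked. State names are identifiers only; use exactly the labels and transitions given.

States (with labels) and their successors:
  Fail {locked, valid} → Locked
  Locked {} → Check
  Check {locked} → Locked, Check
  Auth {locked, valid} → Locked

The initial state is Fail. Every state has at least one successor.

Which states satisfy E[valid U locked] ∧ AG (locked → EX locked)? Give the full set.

{Check}

States satisfying valid: {Fail, Auth}.
States satisfying locked: {Fail, Check, Auth}.
States satisfying E[valid U locked]: {Fail, Check, Auth}.
States satisfying locked → EX locked: {Locked, Check}.
States satisfying AG (locked → EX locked): {Locked, Check}.
States satisfying E[valid U locked] ∧ AG (locked → EX locked): {Check}.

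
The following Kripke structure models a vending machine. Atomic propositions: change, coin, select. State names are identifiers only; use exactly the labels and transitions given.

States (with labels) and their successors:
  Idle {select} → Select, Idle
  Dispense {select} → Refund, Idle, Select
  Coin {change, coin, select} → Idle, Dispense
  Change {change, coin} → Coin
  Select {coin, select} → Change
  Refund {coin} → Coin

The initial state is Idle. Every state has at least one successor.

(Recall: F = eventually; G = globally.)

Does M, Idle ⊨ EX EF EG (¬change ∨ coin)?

States satisfying EF EG (¬change ∨ coin): {Idle, Dispense, Coin, Change, Select, Refund}.
States satisfying EX EF EG (¬change ∨ coin): {Idle, Dispense, Coin, Change, Select, Refund}.
Idle ∈ Sat(EX EF EG (¬change ∨ coin)).

Satisfied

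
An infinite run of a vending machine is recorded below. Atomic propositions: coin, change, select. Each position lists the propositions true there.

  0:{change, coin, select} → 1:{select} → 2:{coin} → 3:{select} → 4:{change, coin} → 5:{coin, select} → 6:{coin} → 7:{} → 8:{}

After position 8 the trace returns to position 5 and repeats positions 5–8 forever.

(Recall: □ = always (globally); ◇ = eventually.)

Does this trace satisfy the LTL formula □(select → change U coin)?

Does not hold

select → change U coin must hold at every position from 0 onward. It fails at position 1, so □(select → change U coin) is false.
Positions where select holds: 0, 1, 3, 5.
Check change U coin at each: 0→ok, 1→fails, 3→fails, 5→ok.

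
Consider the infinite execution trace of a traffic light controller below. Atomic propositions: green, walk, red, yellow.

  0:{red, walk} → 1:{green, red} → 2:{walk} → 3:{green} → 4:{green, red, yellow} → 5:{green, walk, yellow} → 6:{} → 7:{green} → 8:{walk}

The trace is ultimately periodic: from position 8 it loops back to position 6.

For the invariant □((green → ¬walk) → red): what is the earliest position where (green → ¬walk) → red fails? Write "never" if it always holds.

2

Check (green → ¬walk) → red at each position in order: 0 ✓, 1 ✓.
At position 2 the labels are {walk}, so (green → ¬walk) → red is false there. This is the first violation.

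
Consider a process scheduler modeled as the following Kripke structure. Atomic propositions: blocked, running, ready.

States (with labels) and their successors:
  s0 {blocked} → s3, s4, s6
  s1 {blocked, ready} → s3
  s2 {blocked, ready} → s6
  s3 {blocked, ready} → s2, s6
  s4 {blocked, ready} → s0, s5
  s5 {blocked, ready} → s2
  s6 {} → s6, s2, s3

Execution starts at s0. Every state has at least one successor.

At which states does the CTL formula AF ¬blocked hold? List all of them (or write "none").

{s1, s2, s3, s5, s6}

States satisfying ¬blocked: {s6}.
States satisfying AF ¬blocked: {s1, s2, s3, s5, s6}.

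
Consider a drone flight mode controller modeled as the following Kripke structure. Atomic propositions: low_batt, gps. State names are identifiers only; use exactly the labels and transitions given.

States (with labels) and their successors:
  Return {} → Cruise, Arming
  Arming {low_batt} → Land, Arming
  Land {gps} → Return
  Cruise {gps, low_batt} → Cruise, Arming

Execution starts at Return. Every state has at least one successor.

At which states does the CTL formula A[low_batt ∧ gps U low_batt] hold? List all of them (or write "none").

States satisfying low_batt ∧ gps: {Cruise}.
States satisfying low_batt: {Arming, Cruise}.
States satisfying A[low_batt ∧ gps U low_batt]: {Arming, Cruise}.

{Arming, Cruise}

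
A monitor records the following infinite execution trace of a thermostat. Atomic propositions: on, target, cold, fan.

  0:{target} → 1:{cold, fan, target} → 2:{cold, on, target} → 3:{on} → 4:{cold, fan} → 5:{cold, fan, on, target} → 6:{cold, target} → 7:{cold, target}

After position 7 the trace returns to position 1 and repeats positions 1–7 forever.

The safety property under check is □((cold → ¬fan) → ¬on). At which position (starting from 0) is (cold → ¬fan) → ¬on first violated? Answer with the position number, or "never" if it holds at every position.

2

Check (cold → ¬fan) → ¬on at each position in order: 0 ✓, 1 ✓.
At position 2 the labels are {cold, on, target}, so (cold → ¬fan) → ¬on is false there. This is the first violation.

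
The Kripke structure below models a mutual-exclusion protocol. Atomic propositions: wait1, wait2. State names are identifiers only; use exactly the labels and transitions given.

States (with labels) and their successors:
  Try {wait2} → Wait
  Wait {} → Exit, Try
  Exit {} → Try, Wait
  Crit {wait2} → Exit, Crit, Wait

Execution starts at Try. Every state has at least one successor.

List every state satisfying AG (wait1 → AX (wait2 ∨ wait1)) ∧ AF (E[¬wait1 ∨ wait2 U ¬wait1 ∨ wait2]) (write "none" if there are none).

{Try, Wait, Exit, Crit}

States satisfying wait1 → AX (wait2 ∨ wait1): {Try, Wait, Exit, Crit}.
States satisfying AG (wait1 → AX (wait2 ∨ wait1)): {Try, Wait, Exit, Crit}.
States satisfying E[¬wait1 ∨ wait2 U ¬wait1 ∨ wait2]: {Try, Wait, Exit, Crit}.
States satisfying AF (E[¬wait1 ∨ wait2 U ¬wait1 ∨ wait2]): {Try, Wait, Exit, Crit}.
States satisfying AG (wait1 → AX (wait2 ∨ wait1)) ∧ AF (E[¬wait1 ∨ wait2 U ¬wait1 ∨ wait2]): {Try, Wait, Exit, Crit}.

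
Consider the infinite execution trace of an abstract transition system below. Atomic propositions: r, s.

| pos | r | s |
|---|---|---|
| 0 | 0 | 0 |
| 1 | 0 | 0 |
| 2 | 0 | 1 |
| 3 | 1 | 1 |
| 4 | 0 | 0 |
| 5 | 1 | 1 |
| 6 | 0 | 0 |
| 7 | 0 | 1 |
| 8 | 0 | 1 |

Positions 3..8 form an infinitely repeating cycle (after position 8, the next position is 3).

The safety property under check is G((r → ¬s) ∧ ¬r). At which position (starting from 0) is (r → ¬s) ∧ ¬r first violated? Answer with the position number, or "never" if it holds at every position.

3

Check (r → ¬s) ∧ ¬r at each position in order: 0 ✓, 1 ✓, 2 ✓.
At position 3 the labels are {r, s}, so (r → ¬s) ∧ ¬r is false there. This is the first violation.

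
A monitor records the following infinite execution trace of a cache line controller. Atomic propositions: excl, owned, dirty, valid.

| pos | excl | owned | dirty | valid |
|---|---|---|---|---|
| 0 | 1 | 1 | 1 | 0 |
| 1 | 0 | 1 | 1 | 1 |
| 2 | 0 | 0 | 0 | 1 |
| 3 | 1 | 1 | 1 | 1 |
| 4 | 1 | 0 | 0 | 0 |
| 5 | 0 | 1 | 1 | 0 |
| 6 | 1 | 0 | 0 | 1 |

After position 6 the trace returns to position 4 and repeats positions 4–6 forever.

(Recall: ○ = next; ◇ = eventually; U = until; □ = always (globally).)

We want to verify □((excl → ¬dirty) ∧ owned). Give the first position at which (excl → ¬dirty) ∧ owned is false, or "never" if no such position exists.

At position 0 the labels are {dirty, excl, owned}, so (excl → ¬dirty) ∧ owned is false there. This is the first violation.

0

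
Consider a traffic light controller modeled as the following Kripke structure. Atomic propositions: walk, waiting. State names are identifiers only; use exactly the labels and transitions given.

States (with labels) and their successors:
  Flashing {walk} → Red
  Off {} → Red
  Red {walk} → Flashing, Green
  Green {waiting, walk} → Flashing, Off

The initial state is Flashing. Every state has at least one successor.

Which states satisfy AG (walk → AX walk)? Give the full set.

none

States satisfying walk → AX walk: {Flashing, Off, Red}.
States satisfying AG (walk → AX walk): ∅.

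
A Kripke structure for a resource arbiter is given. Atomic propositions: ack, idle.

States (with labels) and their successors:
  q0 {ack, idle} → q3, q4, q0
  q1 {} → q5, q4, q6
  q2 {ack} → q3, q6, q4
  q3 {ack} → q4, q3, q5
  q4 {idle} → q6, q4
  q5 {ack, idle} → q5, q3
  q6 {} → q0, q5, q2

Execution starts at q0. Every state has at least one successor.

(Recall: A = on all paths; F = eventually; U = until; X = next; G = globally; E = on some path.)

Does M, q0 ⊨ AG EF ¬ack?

Yes

States satisfying EF ¬ack: {q0, q1, q2, q3, q4, q5, q6}.
States satisfying AG EF ¬ack: {q0, q1, q2, q3, q4, q5, q6}.
Every state reachable from q0 satisfies EF ¬ack.
q0 ∈ Sat(AG EF ¬ack).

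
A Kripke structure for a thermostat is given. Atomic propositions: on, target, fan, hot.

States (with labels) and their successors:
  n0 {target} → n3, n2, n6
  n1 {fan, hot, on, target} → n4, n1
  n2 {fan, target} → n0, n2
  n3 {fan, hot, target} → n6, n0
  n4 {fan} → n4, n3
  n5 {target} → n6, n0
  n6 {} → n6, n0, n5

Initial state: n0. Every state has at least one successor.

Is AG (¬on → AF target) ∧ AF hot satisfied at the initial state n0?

Does not hold

States satisfying ¬on → AF target: {n0, n1, n2, n3, n5}.
States satisfying AG (¬on → AF target): ∅.
States satisfying hot: {n1, n3}.
States satisfying AF hot: {n1, n3}.
States satisfying AG (¬on → AF target) ∧ AF hot: ∅.
n0 ∉ Sat(AG (¬on → AF target) ∧ AF hot).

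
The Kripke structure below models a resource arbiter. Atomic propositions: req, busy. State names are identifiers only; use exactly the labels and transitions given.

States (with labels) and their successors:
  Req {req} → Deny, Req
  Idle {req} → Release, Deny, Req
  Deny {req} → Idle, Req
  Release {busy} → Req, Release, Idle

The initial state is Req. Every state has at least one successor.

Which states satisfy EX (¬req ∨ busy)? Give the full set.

{Idle, Release}

States satisfying ¬req ∨ busy: {Release}.
States satisfying EX (¬req ∨ busy): {Idle, Release}.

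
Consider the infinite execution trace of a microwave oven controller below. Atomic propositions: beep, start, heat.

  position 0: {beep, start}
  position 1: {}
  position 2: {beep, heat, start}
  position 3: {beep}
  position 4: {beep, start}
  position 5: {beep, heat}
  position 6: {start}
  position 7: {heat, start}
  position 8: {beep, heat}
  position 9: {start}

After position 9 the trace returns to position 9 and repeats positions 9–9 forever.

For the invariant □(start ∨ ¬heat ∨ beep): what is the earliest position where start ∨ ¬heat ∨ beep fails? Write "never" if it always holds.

never

start ∨ ¬heat ∨ beep holds at every position 0..9, and those are all the positions the trace ever visits, so the invariant □(start ∨ ¬heat ∨ beep) is never violated.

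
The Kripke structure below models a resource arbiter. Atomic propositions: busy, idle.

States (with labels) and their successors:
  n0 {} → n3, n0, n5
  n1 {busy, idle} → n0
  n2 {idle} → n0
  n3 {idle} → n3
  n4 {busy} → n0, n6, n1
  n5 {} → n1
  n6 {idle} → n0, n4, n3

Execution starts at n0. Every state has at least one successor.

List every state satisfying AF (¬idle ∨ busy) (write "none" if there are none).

{n0, n1, n2, n4, n5}

States satisfying ¬idle ∨ busy: {n0, n1, n4, n5}.
States satisfying AF (¬idle ∨ busy): {n0, n1, n2, n4, n5}.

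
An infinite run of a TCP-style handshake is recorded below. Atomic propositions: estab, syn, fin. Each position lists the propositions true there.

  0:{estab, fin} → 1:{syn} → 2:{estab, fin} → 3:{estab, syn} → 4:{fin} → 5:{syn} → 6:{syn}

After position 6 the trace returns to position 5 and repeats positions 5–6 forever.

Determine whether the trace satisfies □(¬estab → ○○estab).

¬estab → ○○estab must hold at every position from 0 onward. It fails at position 4, so □(¬estab → ○○estab) is false.
Positions where ¬estab holds: 1, 4, 5, 6.
Check ○○estab at each: 1→ok, 4→fails, 5→fails, 6→fails.

Violated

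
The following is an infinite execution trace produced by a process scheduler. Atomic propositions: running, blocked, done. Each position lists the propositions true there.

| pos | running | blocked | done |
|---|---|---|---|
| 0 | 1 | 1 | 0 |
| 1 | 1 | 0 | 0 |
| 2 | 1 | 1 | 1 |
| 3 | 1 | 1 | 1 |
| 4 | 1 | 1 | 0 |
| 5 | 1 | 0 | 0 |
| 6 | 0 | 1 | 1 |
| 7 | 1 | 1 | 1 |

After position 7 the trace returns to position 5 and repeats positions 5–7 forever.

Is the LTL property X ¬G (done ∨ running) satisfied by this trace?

The position after 0 is 1; ¬G (done ∨ running) is false there.

Violated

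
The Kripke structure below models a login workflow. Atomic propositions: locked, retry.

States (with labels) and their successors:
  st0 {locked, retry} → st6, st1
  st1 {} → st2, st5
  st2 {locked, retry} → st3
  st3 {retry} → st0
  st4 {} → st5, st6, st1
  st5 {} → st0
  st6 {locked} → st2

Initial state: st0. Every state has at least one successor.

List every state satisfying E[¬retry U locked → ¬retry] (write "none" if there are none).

{st1, st3, st4, st5, st6}

States satisfying ¬retry: {st1, st4, st5, st6}.
States satisfying locked → ¬retry: {st1, st3, st4, st5, st6}.
States satisfying E[¬retry U locked → ¬retry]: {st1, st3, st4, st5, st6}.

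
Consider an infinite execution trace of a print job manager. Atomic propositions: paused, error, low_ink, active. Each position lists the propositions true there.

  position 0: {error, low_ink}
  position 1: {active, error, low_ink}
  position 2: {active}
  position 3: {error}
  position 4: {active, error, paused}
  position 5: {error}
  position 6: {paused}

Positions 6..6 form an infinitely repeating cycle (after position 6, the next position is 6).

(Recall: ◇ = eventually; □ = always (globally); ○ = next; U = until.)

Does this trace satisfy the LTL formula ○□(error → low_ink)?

Violated

The position after 0 is 1; □(error → low_ink) is false there.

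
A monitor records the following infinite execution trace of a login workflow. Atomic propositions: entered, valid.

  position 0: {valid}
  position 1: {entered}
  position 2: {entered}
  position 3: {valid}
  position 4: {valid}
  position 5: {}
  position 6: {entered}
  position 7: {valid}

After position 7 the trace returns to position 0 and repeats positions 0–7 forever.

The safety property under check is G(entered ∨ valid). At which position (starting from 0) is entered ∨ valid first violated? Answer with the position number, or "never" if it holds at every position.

5

Check entered ∨ valid at each position in order: 0 ✓, 1 ✓, 2 ✓, 3 ✓, 4 ✓.
At position 5 the labels are {}, so entered ∨ valid is false there. This is the first violation.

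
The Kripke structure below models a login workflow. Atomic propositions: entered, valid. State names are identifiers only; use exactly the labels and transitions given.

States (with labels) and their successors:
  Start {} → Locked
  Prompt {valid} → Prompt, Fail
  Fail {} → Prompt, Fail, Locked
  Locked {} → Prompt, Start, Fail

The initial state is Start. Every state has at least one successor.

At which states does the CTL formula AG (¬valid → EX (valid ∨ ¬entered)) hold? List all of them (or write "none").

{Start, Prompt, Fail, Locked}

States satisfying ¬valid → EX (valid ∨ ¬entered): {Start, Prompt, Fail, Locked}.
States satisfying AG (¬valid → EX (valid ∨ ¬entered)): {Start, Prompt, Fail, Locked}.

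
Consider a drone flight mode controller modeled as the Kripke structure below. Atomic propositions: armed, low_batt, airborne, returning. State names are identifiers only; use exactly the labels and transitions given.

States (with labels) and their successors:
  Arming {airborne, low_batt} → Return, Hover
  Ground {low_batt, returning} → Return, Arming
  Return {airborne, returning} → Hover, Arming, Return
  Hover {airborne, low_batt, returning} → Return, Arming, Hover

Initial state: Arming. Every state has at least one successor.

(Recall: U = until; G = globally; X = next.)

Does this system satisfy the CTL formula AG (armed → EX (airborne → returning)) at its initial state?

States satisfying armed → EX (airborne → returning): {Arming, Ground, Return, Hover}.
States satisfying AG (armed → EX (airborne → returning)): {Arming, Ground, Return, Hover}.
Every state reachable from Arming satisfies armed → EX (airborne → returning).
Arming ∈ Sat(AG (armed → EX (airborne → returning))).

Satisfied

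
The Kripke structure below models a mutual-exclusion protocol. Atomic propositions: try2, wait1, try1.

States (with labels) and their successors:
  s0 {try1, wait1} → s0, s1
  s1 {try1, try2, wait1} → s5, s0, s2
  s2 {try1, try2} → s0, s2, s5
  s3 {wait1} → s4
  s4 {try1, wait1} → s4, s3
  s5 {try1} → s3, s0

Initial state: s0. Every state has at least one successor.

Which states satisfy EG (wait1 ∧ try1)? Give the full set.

States satisfying wait1 ∧ try1: {s0, s1, s4}.
States satisfying EG (wait1 ∧ try1): {s0, s1, s4}.

{s0, s1, s4}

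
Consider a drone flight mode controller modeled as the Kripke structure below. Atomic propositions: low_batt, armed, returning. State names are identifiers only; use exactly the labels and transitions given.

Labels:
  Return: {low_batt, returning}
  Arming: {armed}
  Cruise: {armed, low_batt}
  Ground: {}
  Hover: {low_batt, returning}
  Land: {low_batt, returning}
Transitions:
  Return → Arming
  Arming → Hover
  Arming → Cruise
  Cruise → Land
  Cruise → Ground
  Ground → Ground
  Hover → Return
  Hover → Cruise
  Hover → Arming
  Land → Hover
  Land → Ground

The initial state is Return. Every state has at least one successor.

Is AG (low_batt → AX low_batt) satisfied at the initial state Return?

Does not hold

States satisfying low_batt → AX low_batt: {Arming, Ground}.
States satisfying AG (low_batt → AX low_batt): {Ground}.
Cruise is reachable from Return and violates low_batt → AX low_batt, so AG fails at Return.
Return ∉ Sat(AG (low_batt → AX low_batt)).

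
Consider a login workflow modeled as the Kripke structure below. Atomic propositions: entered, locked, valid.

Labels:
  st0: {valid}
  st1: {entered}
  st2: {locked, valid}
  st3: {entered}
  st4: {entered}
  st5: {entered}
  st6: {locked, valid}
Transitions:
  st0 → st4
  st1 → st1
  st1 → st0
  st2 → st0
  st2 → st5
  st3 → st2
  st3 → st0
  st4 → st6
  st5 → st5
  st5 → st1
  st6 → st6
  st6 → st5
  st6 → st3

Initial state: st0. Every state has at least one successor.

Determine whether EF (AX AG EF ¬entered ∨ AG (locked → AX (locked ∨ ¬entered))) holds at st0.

Satisfied

States satisfying EF (AX AG EF ¬entered ∨ AG (locked → AX (locked ∨ ¬entered))): {st0, st1, st2, st3, st4, st5, st6}.
Some path from st0 reaches a state where AX AG EF ¬entered ∨ AG (locked → AX (locked ∨ ¬entered)) holds.
st0 ∈ Sat(EF (AX AG EF ¬entered ∨ AG (locked → AX (locked ∨ ¬entered)))).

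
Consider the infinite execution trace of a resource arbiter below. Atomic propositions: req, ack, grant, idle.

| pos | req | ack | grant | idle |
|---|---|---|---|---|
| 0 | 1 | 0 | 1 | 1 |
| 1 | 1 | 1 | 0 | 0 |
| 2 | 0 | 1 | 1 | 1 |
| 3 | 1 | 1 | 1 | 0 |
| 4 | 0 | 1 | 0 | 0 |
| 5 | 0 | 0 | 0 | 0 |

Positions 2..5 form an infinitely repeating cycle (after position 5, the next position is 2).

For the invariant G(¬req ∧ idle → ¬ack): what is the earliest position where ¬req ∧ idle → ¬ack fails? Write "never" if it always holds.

2

Check ¬req ∧ idle → ¬ack at each position in order: 0 ✓, 1 ✓.
At position 2 the labels are {ack, grant, idle}, so ¬req ∧ idle → ¬ack is false there. This is the first violation.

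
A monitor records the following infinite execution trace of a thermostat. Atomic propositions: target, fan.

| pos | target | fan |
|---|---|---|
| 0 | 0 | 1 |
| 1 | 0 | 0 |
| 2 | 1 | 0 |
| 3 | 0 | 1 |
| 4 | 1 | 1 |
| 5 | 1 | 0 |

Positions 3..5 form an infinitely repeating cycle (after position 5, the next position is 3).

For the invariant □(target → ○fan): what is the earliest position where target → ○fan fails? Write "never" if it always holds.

4

Check target → ○fan at each position in order: 0 ✓, 1 ✓, 2 ✓, 3 ✓.
At position 4 the labels are {fan, target} and the next position 5 has {target}, so target → ○fan is false there. This is the first violation.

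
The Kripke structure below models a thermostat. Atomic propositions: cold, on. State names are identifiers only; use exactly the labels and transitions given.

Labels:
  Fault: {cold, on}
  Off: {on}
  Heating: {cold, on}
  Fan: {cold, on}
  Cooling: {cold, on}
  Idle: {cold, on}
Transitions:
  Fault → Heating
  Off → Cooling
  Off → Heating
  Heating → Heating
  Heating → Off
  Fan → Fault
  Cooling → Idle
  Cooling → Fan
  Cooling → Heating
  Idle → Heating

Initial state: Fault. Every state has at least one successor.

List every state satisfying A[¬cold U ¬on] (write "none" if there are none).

States satisfying ¬cold: {Off}.
States satisfying ¬on: ∅.
States satisfying A[¬cold U ¬on]: ∅.

none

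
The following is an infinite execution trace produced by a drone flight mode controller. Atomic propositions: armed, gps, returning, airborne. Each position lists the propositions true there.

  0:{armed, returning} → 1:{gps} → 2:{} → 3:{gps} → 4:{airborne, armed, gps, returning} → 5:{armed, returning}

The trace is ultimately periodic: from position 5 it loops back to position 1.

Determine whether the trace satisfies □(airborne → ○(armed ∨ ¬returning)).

airborne → ○(armed ∨ ¬returning) holds at every position 0..5, and those are all positions ever visited, so □(airborne → ○(armed ∨ ¬returning)) holds.
Positions where airborne holds: 4.
Check ○(armed ∨ ¬returning) at each: 4→ok.

Holds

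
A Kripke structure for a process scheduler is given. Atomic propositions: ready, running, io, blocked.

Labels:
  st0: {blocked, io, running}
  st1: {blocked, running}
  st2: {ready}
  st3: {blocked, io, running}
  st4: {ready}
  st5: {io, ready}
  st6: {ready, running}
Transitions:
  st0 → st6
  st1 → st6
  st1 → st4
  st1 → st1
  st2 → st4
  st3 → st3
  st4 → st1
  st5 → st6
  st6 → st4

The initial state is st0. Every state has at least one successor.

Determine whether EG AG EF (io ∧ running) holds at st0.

No

States satisfying AG EF (io ∧ running): {st3}.
States satisfying EG AG EF (io ∧ running): {st3}.
No suitable path/successor from st0 witnesses the formula.
st0 ∉ Sat(EG AG EF (io ∧ running)).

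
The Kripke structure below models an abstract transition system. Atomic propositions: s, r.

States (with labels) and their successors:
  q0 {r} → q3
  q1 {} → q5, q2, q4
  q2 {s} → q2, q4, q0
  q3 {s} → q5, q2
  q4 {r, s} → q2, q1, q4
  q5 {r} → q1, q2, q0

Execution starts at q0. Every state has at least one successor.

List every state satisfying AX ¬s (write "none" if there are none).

none

States satisfying ¬s: {q0, q1, q5}.
States satisfying AX ¬s: ∅.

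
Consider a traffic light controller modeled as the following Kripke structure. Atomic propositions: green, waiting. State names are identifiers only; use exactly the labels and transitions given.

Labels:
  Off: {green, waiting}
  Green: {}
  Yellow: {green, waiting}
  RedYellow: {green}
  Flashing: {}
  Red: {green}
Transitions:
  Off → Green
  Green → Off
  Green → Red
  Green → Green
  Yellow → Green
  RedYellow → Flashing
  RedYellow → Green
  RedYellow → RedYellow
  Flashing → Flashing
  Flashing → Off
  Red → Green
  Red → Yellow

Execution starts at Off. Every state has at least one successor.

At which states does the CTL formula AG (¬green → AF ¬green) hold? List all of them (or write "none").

{Off, Green, Yellow, RedYellow, Flashing, Red}

States satisfying ¬green → AF ¬green: {Off, Green, Yellow, RedYellow, Flashing, Red}.
States satisfying AG (¬green → AF ¬green): {Off, Green, Yellow, RedYellow, Flashing, Red}.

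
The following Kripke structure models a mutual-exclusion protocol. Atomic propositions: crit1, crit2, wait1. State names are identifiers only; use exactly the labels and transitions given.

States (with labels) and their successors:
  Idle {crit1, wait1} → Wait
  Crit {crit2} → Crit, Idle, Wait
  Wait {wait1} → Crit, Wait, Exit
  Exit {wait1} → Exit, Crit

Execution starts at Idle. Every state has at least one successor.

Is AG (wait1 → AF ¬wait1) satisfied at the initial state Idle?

States satisfying wait1 → AF ¬wait1: {Crit}.
States satisfying AG (wait1 → AF ¬wait1): ∅.
Exit is reachable from Idle and violates wait1 → AF ¬wait1, so AG fails at Idle.
Idle ∉ Sat(AG (wait1 → AF ¬wait1)).

No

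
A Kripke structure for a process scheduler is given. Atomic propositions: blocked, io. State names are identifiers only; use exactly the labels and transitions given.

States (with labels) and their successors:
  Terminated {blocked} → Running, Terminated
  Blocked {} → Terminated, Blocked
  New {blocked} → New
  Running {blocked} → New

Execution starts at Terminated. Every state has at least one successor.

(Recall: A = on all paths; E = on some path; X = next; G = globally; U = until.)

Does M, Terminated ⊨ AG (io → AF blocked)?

Satisfied

States satisfying io → AF blocked: {Terminated, Blocked, New, Running}.
States satisfying AG (io → AF blocked): {Terminated, Blocked, New, Running}.
Every state reachable from Terminated satisfies io → AF blocked.
Terminated ∈ Sat(AG (io → AF blocked)).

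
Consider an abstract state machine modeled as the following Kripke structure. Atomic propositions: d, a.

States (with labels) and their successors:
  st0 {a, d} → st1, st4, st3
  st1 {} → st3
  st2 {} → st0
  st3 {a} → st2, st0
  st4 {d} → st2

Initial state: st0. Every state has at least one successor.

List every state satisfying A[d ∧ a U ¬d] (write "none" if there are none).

States satisfying d ∧ a: {st0}.
States satisfying ¬d: {st1, st2, st3}.
States satisfying A[d ∧ a U ¬d]: {st1, st2, st3}.

{st1, st2, st3}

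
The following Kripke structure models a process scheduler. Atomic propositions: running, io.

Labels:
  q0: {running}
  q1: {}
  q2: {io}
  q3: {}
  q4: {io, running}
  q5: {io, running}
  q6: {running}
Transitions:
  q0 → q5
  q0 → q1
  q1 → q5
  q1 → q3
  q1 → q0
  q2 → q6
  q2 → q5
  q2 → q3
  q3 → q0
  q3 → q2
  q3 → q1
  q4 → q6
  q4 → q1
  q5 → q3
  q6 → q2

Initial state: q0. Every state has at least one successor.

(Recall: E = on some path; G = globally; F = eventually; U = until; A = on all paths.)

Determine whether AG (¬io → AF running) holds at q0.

No

States satisfying ¬io → AF running: {q0, q2, q4, q5, q6}.
States satisfying AG (¬io → AF running): ∅.
q1 is reachable from q0 and violates ¬io → AF running, so AG fails at q0.
q0 ∉ Sat(AG (¬io → AF running)).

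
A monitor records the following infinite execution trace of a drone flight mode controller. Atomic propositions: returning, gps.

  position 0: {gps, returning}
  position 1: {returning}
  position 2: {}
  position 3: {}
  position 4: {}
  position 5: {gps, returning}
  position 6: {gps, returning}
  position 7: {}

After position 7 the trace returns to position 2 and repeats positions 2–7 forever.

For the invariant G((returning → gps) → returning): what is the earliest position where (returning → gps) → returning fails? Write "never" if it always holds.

2

Check (returning → gps) → returning at each position in order: 0 ✓, 1 ✓.
At position 2 the labels are {}, so (returning → gps) → returning is false there. This is the first violation.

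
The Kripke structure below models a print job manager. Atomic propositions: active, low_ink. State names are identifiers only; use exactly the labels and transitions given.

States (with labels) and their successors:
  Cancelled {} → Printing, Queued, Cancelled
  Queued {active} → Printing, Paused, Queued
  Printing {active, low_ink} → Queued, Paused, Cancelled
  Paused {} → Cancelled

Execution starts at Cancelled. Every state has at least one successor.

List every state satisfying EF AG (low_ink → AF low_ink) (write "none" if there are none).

{Cancelled, Queued, Printing, Paused}

States satisfying AG (low_ink → AF low_ink): {Cancelled, Queued, Printing, Paused}.
States satisfying EF AG (low_ink → AF low_ink): {Cancelled, Queued, Printing, Paused}.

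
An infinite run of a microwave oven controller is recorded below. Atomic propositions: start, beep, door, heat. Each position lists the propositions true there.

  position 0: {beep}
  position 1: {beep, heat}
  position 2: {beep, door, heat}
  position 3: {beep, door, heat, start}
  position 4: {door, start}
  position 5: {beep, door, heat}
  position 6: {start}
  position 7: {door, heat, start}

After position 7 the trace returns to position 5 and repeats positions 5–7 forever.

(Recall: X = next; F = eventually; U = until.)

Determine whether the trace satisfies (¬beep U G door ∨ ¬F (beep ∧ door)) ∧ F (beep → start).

beep → start holds at position 3, which is reachable from 0, so F (beep → start) holds.
At position 0: ¬beep U G door ∨ ¬F (beep ∧ door) is false; F (beep → start) is true; so (¬beep U G door ∨ ¬F (beep ∧ door)) ∧ F (beep → start) is false.

No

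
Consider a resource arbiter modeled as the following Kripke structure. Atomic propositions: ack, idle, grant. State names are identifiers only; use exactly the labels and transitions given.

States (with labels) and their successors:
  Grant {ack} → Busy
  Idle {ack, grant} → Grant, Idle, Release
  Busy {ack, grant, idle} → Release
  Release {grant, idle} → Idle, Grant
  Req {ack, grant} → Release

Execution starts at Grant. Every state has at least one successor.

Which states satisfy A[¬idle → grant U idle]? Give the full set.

{Busy, Release, Req}

States satisfying ¬idle → grant: {Idle, Busy, Release, Req}.
States satisfying idle: {Busy, Release}.
States satisfying A[¬idle → grant U idle]: {Busy, Release, Req}.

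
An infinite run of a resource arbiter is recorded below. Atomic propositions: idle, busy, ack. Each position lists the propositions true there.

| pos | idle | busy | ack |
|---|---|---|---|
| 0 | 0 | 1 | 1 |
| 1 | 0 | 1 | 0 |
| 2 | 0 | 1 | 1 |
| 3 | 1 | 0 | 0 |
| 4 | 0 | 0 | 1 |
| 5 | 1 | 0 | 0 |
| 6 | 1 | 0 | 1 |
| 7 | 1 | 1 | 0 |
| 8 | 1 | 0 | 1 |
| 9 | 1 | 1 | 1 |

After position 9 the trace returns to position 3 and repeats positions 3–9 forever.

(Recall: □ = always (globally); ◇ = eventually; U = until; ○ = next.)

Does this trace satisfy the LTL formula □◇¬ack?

Yes

◇¬ack holds at every position 0..9, and those are all positions ever visited, so □◇¬ack holds.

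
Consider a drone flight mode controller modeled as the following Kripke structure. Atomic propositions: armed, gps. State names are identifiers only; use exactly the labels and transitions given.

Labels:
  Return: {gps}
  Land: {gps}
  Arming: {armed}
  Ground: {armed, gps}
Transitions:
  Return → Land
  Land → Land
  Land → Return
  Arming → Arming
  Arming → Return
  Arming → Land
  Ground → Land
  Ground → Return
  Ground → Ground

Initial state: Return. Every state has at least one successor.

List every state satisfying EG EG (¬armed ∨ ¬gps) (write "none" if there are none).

States satisfying EG (¬armed ∨ ¬gps): {Return, Land, Arming}.
States satisfying EG EG (¬armed ∨ ¬gps): {Return, Land, Arming}.

{Return, Land, Arming}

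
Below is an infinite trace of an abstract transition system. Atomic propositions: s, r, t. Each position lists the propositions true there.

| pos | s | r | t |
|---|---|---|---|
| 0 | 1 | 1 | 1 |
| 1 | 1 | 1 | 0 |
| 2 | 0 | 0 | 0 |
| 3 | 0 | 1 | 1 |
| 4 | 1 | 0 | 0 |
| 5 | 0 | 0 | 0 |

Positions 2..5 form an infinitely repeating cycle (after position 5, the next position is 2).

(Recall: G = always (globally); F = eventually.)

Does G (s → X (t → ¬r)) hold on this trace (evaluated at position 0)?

s → X (t → ¬r) holds at every position 0..5, and those are all positions ever visited, so G (s → X (t → ¬r)) holds.
Positions where s holds: 0, 1, 4.
Check X (t → ¬r) at each: 0→ok, 1→ok, 4→ok.

Satisfied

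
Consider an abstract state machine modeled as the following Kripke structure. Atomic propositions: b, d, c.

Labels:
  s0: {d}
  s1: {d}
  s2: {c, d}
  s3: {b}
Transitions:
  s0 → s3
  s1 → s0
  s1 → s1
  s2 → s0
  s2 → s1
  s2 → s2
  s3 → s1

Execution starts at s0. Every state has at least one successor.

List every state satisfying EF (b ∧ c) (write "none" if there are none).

none

States satisfying b ∧ c: ∅.
States satisfying EF (b ∧ c): ∅.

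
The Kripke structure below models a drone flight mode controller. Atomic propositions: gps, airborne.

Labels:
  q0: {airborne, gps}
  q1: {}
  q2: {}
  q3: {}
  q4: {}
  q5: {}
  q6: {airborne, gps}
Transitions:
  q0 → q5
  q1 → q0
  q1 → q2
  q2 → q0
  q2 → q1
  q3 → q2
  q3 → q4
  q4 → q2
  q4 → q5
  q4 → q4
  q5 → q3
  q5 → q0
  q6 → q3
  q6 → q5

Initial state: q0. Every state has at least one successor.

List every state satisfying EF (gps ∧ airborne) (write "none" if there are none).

States satisfying gps ∧ airborne: {q0, q6}.
States satisfying EF (gps ∧ airborne): {q0, q1, q2, q3, q4, q5, q6}.

{q0, q1, q2, q3, q4, q5, q6}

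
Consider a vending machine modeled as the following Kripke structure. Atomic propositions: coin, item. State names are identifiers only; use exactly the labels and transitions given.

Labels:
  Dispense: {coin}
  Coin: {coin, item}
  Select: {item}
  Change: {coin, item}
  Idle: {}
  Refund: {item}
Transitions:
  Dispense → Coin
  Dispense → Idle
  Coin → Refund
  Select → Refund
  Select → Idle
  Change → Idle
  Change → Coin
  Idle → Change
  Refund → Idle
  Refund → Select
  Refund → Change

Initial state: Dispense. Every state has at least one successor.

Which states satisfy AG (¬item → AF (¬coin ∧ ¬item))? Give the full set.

{Coin, Select, Change, Idle, Refund}

States satisfying ¬item → AF (¬coin ∧ ¬item): {Coin, Select, Change, Idle, Refund}.
States satisfying AG (¬item → AF (¬coin ∧ ¬item)): {Coin, Select, Change, Idle, Refund}.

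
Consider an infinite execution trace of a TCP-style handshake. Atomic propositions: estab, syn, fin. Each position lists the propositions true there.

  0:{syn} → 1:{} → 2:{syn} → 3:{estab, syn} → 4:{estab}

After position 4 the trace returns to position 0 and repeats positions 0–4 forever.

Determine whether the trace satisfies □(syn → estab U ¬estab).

syn → estab U ¬estab holds at every position 0..4, and those are all positions ever visited, so □(syn → estab U ¬estab) holds.
Positions where syn holds: 0, 2, 3.
Check estab U ¬estab at each: 0→ok, 2→ok, 3→ok.

Yes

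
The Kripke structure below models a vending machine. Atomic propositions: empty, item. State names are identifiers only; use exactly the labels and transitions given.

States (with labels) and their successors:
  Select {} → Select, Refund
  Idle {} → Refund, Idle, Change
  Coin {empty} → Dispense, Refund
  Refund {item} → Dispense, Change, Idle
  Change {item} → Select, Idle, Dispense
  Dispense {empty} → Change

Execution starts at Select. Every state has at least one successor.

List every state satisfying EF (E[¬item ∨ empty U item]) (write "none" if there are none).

{Select, Idle, Coin, Refund, Change, Dispense}

States satisfying E[¬item ∨ empty U item]: {Select, Idle, Coin, Refund, Change, Dispense}.
States satisfying EF (E[¬item ∨ empty U item]): {Select, Idle, Coin, Refund, Change, Dispense}.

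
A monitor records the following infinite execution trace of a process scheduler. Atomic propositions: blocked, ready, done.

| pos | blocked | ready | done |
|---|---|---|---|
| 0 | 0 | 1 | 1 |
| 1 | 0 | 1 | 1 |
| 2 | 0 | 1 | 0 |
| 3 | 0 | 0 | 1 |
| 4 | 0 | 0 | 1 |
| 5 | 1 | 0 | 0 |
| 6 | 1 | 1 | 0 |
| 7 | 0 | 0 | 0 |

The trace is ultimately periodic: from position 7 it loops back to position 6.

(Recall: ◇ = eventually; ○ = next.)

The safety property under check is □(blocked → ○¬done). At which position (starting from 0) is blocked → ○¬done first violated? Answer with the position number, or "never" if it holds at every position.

never

blocked → ○¬done holds at every position 0..7, and those are all the positions the trace ever visits, so the invariant □(blocked → ○¬done) is never violated.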